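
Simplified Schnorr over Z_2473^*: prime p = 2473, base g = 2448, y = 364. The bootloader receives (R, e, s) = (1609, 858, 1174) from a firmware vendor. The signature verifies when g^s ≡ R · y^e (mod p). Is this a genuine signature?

g^s mod p:
2448^2 = 5992704 ≡ 625
2448^4 ≡ 625^2 = 390625 ≡ 2364
2448^8 ≡ 2364^2 = 5588496 ≡ 1989
2448^16 ≡ 1989^2 = 3956121 ≡ 1794
2448^32 ≡ 1794^2 = 3218436 ≡ 1063
2448^64 ≡ 1063^2 = 1129969 ≡ 2281
2448^128 ≡ 2281^2 = 5202961 ≡ 2242
2448^256 ≡ 2242^2 = 5026564 ≡ 1428
2448^512 ≡ 1428^2 = 2039184 ≡ 1432
2448^1024 ≡ 1432^2 = 2050624 ≡ 507
1174 = 1024 + 128 + 16 + 4 + 2, so 2448^1174 ≡ 507·2242·1794·2364·625 ≡ 937 (mod 2473)
R · y^e mod p:
364^2 = 132496 ≡ 1427
364^4 ≡ 1427^2 = 2036329 ≡ 1050
364^8 ≡ 1050^2 = 1102500 ≡ 2015
364^16 ≡ 2015^2 = 4060225 ≡ 2032
364^32 ≡ 2032^2 = 4129024 ≡ 1587
364^64 ≡ 1587^2 = 2518569 ≡ 1055
364^128 ≡ 1055^2 = 1113025 ≡ 175
364^256 ≡ 175^2 = 30625 ≡ 949
364^512 ≡ 949^2 = 900601 ≡ 429
858 = 512 + 256 + 64 + 16 + 8 + 2, so 364^858 ≡ 429·949·1055·2032·2015·1427 ≡ 1854 (mod 2473)
1609·1854 = 2983086 ≡ 648 (mod 2473)
937 ≠ 648; the check fails.

forged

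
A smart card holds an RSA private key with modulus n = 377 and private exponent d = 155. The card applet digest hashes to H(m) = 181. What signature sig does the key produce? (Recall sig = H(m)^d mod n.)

181

Squares mod 377: (H(m))^1≡181, (H(m))^2≡339, (H(m))^4≡313, (H(m))^8≡326, (H(m))^16≡339, (H(m))^32≡313, (H(m))^64≡326, (H(m))^128≡339
155 = 128 + 16 + 8 + 2 + 1, so (H(m))^155 ≡ 339·339·326·339·181 ≡ 181 (mod 377)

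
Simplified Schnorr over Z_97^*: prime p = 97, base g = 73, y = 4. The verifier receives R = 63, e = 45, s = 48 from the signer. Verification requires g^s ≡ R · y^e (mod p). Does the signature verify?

does not verify

g^s mod p:
73^48 mod 97 = 1
R · y^e mod p:
4^45 mod 97 = 47
63·47 = 2961 ≡ 51 (mod 97)
1 ≠ 51; the check fails.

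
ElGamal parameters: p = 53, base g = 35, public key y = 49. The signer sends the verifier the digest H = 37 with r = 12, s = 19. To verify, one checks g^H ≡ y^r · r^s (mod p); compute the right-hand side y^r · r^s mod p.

48

49^2 = 2401 ≡ 16
49^4 ≡ 16^2 = 256 ≡ 44
49^8 ≡ 44^2 = 1936 ≡ 28
12 = 8 + 4, so 49^12 ≡ 28·44 ≡ 13 (mod 53)
12^2 = 144 ≡ 38
12^4 ≡ 38^2 = 1444 ≡ 13
12^8 ≡ 13^2 = 169 ≡ 10
12^16 ≡ 10^2 = 100 ≡ 47
19 = 16 + 2 + 1, so 12^19 ≡ 47·38·12 ≡ 20 (mod 53)
y^r · r^s ≡ 13·20 = 260 ≡ 48 (mod 53)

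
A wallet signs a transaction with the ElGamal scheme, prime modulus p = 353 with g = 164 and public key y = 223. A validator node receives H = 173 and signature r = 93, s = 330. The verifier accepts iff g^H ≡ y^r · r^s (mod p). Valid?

Left side g^H mod p:
164^2 = 26896 ≡ 68
164^4 ≡ 68^2 = 4624 ≡ 35
164^8 ≡ 35^2 = 1225 ≡ 166
164^16 ≡ 166^2 = 27556 ≡ 22
164^32 ≡ 22^2 = 484 ≡ 131
164^64 ≡ 131^2 = 17161 ≡ 217
164^128 ≡ 217^2 = 47089 ≡ 140
173 = 128 + 32 + 8 + 4 + 1, so 164^173 ≡ 140·131·166·35·164 ≡ 277 (mod 353)
Right side y^r · r^s mod p:
223^2 = 49729 ≡ 309
223^4 ≡ 309^2 = 95481 ≡ 171
223^8 ≡ 171^2 = 29241 ≡ 295
223^16 ≡ 295^2 = 87025 ≡ 187
223^32 ≡ 187^2 = 34969 ≡ 22
223^64 ≡ 22^2 = 484 ≡ 131
93 = 64 + 16 + 8 + 4 + 1, so 223^93 ≡ 131·187·295·171·223 ≡ 344 (mod 353)
93^2 = 8649 ≡ 177
93^4 ≡ 177^2 = 31329 ≡ 265
93^8 ≡ 265^2 = 70225 ≡ 331
93^16 ≡ 331^2 = 109561 ≡ 131
93^32 ≡ 131^2 = 17161 ≡ 217
93^64 ≡ 217^2 = 47089 ≡ 140
93^128 ≡ 140^2 = 19600 ≡ 185
93^256 ≡ 185^2 = 34225 ≡ 337
330 = 256 + 64 + 8 + 2, so 93^330 ≡ 337·140·331·177 ≡ 283 (mod 353)
344·283 = 97352 ≡ 277 (mod 353)
277 ≡ 277 (mod 353), so the signature is genuine.

yes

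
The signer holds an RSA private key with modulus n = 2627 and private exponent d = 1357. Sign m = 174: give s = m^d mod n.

2505

m^2 ≡ 174^2 = 30276 ≡ 1379
m^4 ≡ 1379^2 = 1901641 ≡ 2320
m^8 ≡ 2320^2 = 5382400 ≡ 2304
m^16 ≡ 2304^2 = 5308416 ≡ 1876
m^32 ≡ 1876^2 = 3519376 ≡ 1823
m^64 ≡ 1823^2 = 3323329 ≡ 174
m^128 ≡ 174^2 = 30276 ≡ 1379
m^256 ≡ 1379^2 = 1901641 ≡ 2320
m^512 ≡ 2320^2 = 5382400 ≡ 2304
m^1024 ≡ 2304^2 = 5308416 ≡ 1876
1357 = 1024 + 256 + 64 + 8 + 4 + 1, so m^1357 ≡ 1876·2320·174·2304·2320·174 ≡ 2505 (mod 2627)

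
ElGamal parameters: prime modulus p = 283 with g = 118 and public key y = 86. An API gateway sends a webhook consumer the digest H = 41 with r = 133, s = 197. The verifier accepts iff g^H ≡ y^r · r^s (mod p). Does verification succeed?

Left side g^H mod p:
Squares mod 283: 118^1≡118, 118^2≡57, 118^4≡136, 118^8≡101, 118^16≡13, 118^32≡169
41 = 32 + 8 + 1, so 118^41 ≡ 169·101·118 ≡ 31 (mod 283)
Right side y^r · r^s mod p:
Squares mod 283: 86^1≡86, 86^2≡38, 86^4≡29, 86^8≡275, 86^16≡64, 86^32≡134, 86^64≡127, 86^128≡281
133 = 128 + 4 + 1, so 86^133 ≡ 281·29·86 ≡ 106 (mod 283)
Squares mod 283: 133^1≡133, 133^2≡143, 133^4≡73, 133^8≡235, 133^16≡40, 133^32≡185, 133^64≡265, 133^128≡41
197 = 128 + 64 + 4 + 1, so 133^197 ≡ 41·265·73·133 ≡ 35 (mod 283)
106·35 = 3710 ≡ 31 (mod 283)
31 ≡ 31 (mod 283), so the signature is genuine.

passes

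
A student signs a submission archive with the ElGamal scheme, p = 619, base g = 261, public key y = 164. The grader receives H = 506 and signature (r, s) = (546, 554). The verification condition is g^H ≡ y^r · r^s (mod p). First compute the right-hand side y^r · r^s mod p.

164^2 = 26896 ≡ 279
164^4 ≡ 279^2 = 77841 ≡ 466
164^8 ≡ 466^2 = 217156 ≡ 506
164^16 ≡ 506^2 = 256036 ≡ 389
164^32 ≡ 389^2 = 151321 ≡ 285
164^64 ≡ 285^2 = 81225 ≡ 136
164^128 ≡ 136^2 = 18496 ≡ 545
164^256 ≡ 545^2 = 297025 ≡ 524
164^512 ≡ 524^2 = 274576 ≡ 359
546 = 512 + 32 + 2, so 164^546 ≡ 359·285·279 ≡ 81 (mod 619)
546^2 = 298116 ≡ 377
546^4 ≡ 377^2 = 142129 ≡ 378
546^8 ≡ 378^2 = 142884 ≡ 514
546^16 ≡ 514^2 = 264196 ≡ 502
546^32 ≡ 502^2 = 252004 ≡ 71
546^64 ≡ 71^2 = 5041 ≡ 89
546^128 ≡ 89^2 = 7921 ≡ 493
546^256 ≡ 493^2 = 243049 ≡ 401
546^512 ≡ 401^2 = 160801 ≡ 480
554 = 512 + 32 + 8 + 2, so 546^554 ≡ 480·71·514·377 ≡ 466 (mod 619)
y^r · r^s ≡ 81·466 = 37746 ≡ 606 (mod 619)

606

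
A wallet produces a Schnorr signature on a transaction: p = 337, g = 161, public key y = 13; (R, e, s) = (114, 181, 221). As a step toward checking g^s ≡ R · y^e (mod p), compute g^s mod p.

139

161^221 mod 337 = 139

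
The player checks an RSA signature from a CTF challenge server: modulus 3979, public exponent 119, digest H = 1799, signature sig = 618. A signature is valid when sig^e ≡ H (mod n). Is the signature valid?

Squares mod 3979: sig^1≡618, sig^2≡3919, sig^4≡3600, sig^8≡397, sig^16≡2428, sig^32≡2285, sig^64≡777
119 = 64 + 32 + 16 + 4 + 2 + 1, so sig^119 ≡ 777·2285·2428·3600·3919·618 ≡ 1799 (mod 3979)
sig^119 mod 3979 = 1799 matches H.

valid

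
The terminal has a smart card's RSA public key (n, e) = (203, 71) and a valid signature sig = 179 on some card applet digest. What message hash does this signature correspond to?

sig^2 ≡ 179^2 = 32041 ≡ 170
sig^4 ≡ 170^2 = 28900 ≡ 74
sig^8 ≡ 74^2 = 5476 ≡ 198
sig^16 ≡ 198^2 = 39204 ≡ 25
sig^32 ≡ 25^2 = 625 ≡ 16
sig^64 ≡ 16^2 = 256 ≡ 53
71 = 64 + 4 + 2 + 1, so sig^71 ≡ 53·74·170·179 ≡ 121 (mod 203)

121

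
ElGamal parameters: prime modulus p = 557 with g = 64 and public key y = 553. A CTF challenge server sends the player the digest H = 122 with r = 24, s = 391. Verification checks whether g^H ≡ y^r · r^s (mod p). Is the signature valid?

invalid

Left side g^H mod p:
Squares mod 557: 64^1≡64, 64^2≡197, 64^4≡376, 64^8≡455, 64^16≡378, 64^32≡292, 64^64≡43
122 = 64 + 32 + 16 + 8 + 2, so 64^122 ≡ 43·292·378·455·197 ≡ 104 (mod 557)
Right side y^r · r^s mod p:
Squares mod 557: 553^1≡553, 553^2≡16, 553^4≡256, 553^8≡367, 553^16≡452
24 = 16 + 8, so 553^24 ≡ 452·367 ≡ 455 (mod 557)
Squares mod 557: 24^1≡24, 24^2≡19, 24^4≡361, 24^8≡540, 24^16≡289, 24^32≡528, 24^64≡284, 24^128≡448, 24^256≡184
391 = 256 + 128 + 4 + 2 + 1, so 24^391 ≡ 184·448·361·19·24 ≡ 467 (mod 557)
455·467 = 212485 ≡ 268 (mod 557)
104 ≠ 268, so verification fails.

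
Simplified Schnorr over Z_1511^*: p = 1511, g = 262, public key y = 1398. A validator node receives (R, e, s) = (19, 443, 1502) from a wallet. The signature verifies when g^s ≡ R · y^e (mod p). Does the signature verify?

verifies

g^s mod p:
262^2 = 68644 ≡ 649
262^4 ≡ 649^2 = 421201 ≡ 1143
262^8 ≡ 1143^2 = 1306449 ≡ 945
262^16 ≡ 945^2 = 893025 ≡ 24
262^32 ≡ 24^2 = 576
262^64 ≡ 576^2 = 331776 ≡ 867
262^128 ≡ 867^2 = 751689 ≡ 722
262^256 ≡ 722^2 = 521284 ≡ 1500
262^512 ≡ 1500^2 = 2250000 ≡ 121
262^1024 ≡ 121^2 = 14641 ≡ 1042
1502 = 1024 + 256 + 128 + 64 + 16 + 8 + 4 + 2, so 262^1502 ≡ 1042·1500·722·867·24·945·1143·649 ≡ 606 (mod 1511)
R · y^e mod p:
1398^2 = 1954404 ≡ 681
1398^4 ≡ 681^2 = 463761 ≡ 1395
1398^8 ≡ 1395^2 = 1946025 ≡ 1368
1398^16 ≡ 1368^2 = 1871424 ≡ 806
1398^32 ≡ 806^2 = 649636 ≡ 1417
1398^64 ≡ 1417^2 = 2007889 ≡ 1281
1398^128 ≡ 1281^2 = 1640961 ≡ 15
1398^256 ≡ 15^2 = 225
443 = 256 + 128 + 32 + 16 + 8 + 2 + 1, so 1398^443 ≡ 225·15·1417·806·1368·681·1398 ≡ 350 (mod 1511)
19·350 = 6650 ≡ 606 (mod 1511)
606 ≡ 606 (mod 1511); signature holds.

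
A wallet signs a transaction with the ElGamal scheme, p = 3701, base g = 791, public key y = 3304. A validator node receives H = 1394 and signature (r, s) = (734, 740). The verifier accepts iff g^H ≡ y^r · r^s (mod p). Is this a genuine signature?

Left side g^H mod p:
791^2 = 625681 ≡ 212
791^4 ≡ 212^2 = 44944 ≡ 532
791^8 ≡ 532^2 = 283024 ≡ 1748
791^16 ≡ 1748^2 = 3055504 ≡ 2179
791^32 ≡ 2179^2 = 4748041 ≡ 3359
791^64 ≡ 3359^2 = 11282881 ≡ 2233
791^128 ≡ 2233^2 = 4986289 ≡ 1042
791^256 ≡ 1042^2 = 1085764 ≡ 1371
791^512 ≡ 1371^2 = 1879641 ≡ 3234
791^1024 ≡ 3234^2 = 10458756 ≡ 3431
1394 = 1024 + 256 + 64 + 32 + 16 + 2, so 791^1394 ≡ 3431·1371·2233·3359·2179·212 ≡ 190 (mod 3701)
Right side y^r · r^s mod p:
3304^2 = 10916416 ≡ 2167
3304^4 ≡ 2167^2 = 4695889 ≡ 3021
3304^8 ≡ 3021^2 = 9126441 ≡ 3476
3304^16 ≡ 3476^2 = 12082576 ≡ 2512
3304^32 ≡ 2512^2 = 6310144 ≡ 3640
3304^64 ≡ 3640^2 = 13249600 ≡ 20
3304^128 ≡ 20^2 = 400
3304^256 ≡ 400^2 = 160000 ≡ 857
3304^512 ≡ 857^2 = 734449 ≡ 1651
734 = 512 + 128 + 64 + 16 + 8 + 4 + 2, so 3304^734 ≡ 1651·400·20·2512·3476·3021·2167 ≡ 682 (mod 3701)
734^2 = 538756 ≡ 2111
734^4 ≡ 2111^2 = 4456321 ≡ 317
734^8 ≡ 317^2 = 100489 ≡ 562
734^16 ≡ 562^2 = 315844 ≡ 1259
734^32 ≡ 1259^2 = 1585081 ≡ 1053
734^64 ≡ 1053^2 = 1108809 ≡ 2210
734^128 ≡ 2210^2 = 4884100 ≡ 2481
734^256 ≡ 2481^2 = 6155361 ≡ 598
734^512 ≡ 598^2 = 357604 ≡ 2308
740 = 512 + 128 + 64 + 32 + 4, so 734^740 ≡ 2308·2481·2210·1053·317 ≡ 391 (mod 3701)
682·391 = 266662 ≡ 190 (mod 3701)
190 ≡ 190 (mod 3701), so the signature is genuine.

genuine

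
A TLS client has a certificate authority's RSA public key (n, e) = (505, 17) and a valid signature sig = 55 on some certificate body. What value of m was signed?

sig^2 ≡ 55^2 = 3025 ≡ 500
sig^4 ≡ 500^2 = 250000 ≡ 25
sig^8 ≡ 25^2 = 625 ≡ 120
sig^16 ≡ 120^2 = 14400 ≡ 260
17 = 16 + 1, so sig^17 ≡ 260·55 ≡ 160 (mod 505)

160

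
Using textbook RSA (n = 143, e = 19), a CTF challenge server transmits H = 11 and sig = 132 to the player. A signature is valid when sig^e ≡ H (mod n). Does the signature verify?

verifies

Squares mod 143: sig^1≡132, sig^2≡121, sig^4≡55, sig^8≡22, sig^16≡55
19 = 16 + 2 + 1, so sig^19 ≡ 55·121·132 ≡ 11 (mod 143)
sig^19 mod 143 = 11 matches H.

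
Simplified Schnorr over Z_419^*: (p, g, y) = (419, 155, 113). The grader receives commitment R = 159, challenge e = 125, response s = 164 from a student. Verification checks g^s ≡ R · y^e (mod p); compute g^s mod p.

Squares mod 419: 155^1≡155, 155^2≡142, 155^4≡52, 155^8≡190, 155^16≡66, 155^32≡166, 155^64≡321, 155^128≡386
164 = 128 + 32 + 4, so 155^164 ≡ 386·166·52 ≡ 64 (mod 419)

64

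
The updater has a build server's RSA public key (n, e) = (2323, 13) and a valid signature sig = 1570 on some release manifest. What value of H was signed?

sig^13 mod 2323 = 1784

1784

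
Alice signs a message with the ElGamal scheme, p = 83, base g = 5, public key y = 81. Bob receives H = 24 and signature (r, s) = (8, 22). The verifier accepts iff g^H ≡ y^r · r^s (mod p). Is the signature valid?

Left side g^H mod p:
5^2 = 25
5^4 ≡ 25^2 = 625 ≡ 44
5^8 ≡ 44^2 = 1936 ≡ 27
5^16 ≡ 27^2 = 729 ≡ 65
24 = 16 + 8, so 5^24 ≡ 65·27 ≡ 12 (mod 83)
Right side y^r · r^s mod p:
81^2 = 6561 ≡ 4
81^4 ≡ 4^2 = 16
81^8 ≡ 16^2 = 256 ≡ 7
8^2 = 64
8^4 ≡ 64^2 = 4096 ≡ 29
8^8 ≡ 29^2 = 841 ≡ 11
8^16 ≡ 11^2 = 121 ≡ 38
22 = 16 + 4 + 2, so 8^22 ≡ 38·29·64 ≡ 61 (mod 83)
7·61 = 427 ≡ 12 (mod 83)
12 ≡ 12 (mod 83), so the signature is genuine.

valid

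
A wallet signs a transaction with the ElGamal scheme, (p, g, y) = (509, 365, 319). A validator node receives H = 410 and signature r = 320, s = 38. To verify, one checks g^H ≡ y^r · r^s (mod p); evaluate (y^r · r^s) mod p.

319^2 = 101761 ≡ 470
319^4 ≡ 470^2 = 220900 ≡ 503
319^8 ≡ 503^2 = 253009 ≡ 36
319^16 ≡ 36^2 = 1296 ≡ 278
319^32 ≡ 278^2 = 77284 ≡ 425
319^64 ≡ 425^2 = 180625 ≡ 439
319^128 ≡ 439^2 = 192721 ≡ 319
319^256 ≡ 319^2 = 101761 ≡ 470
320 = 256 + 64, so 319^320 ≡ 470·439 ≡ 185 (mod 509)
320^2 = 102400 ≡ 91
320^4 ≡ 91^2 = 8281 ≡ 137
320^8 ≡ 137^2 = 18769 ≡ 445
320^16 ≡ 445^2 = 198025 ≡ 24
320^32 ≡ 24^2 = 576 ≡ 67
38 = 32 + 4 + 2, so 320^38 ≡ 67·137·91 ≡ 20 (mod 509)
y^r · r^s ≡ 185·20 = 3700 ≡ 137 (mod 509)

137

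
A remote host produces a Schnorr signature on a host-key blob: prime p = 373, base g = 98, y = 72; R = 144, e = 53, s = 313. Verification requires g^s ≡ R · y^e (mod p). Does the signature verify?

does not verify

g^s mod p:
Squares mod 373: 98^1≡98, 98^2≡279, 98^4≡257, 98^8≡28, 98^16≡38, 98^32≡325, 98^64≡66, 98^128≡253, 98^256≡226
313 = 256 + 32 + 16 + 8 + 1, so 98^313 ≡ 226·325·38·28·98 ≡ 359 (mod 373)
R · y^e mod p:
Squares mod 373: 72^1≡72, 72^2≡335, 72^4≡325, 72^8≡66, 72^16≡253, 72^32≡226
53 = 32 + 16 + 4 + 1, so 72^53 ≡ 226·253·325·72 ≡ 26 (mod 373)
144·26 = 3744 ≡ 14 (mod 373)
359 ≠ 14; the check fails.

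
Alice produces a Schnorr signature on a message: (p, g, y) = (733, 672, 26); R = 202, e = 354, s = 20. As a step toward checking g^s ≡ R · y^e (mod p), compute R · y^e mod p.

Squares mod 733: 26^1≡26, 26^2≡676, 26^4≡317, 26^8≡68, 26^16≡226, 26^32≡499, 26^64≡514, 26^128≡316, 26^256≡168
354 = 256 + 64 + 32 + 2, so 26^354 ≡ 168·514·499·676 ≡ 76 (mod 733)
R · y^e ≡ 202·76 = 15352 ≡ 692 (mod 733)

692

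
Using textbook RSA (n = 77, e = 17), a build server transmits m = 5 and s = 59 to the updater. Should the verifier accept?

s^2 ≡ 59^2 = 3481 ≡ 16
s^4 ≡ 16^2 = 256 ≡ 25
s^8 ≡ 25^2 = 625 ≡ 9
s^16 ≡ 9^2 = 81 ≡ 4
17 = 16 + 1, so s^17 ≡ 4·59 ≡ 5 (mod 77)
Since 5 equals the digest 5, verification succeeds.

accept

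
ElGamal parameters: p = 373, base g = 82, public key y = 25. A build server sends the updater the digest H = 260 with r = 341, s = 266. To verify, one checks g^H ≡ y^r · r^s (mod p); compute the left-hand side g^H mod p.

82^2 = 6724 ≡ 10
82^4 ≡ 10^2 = 100
82^8 ≡ 100^2 = 10000 ≡ 302
82^16 ≡ 302^2 = 91204 ≡ 192
82^32 ≡ 192^2 = 36864 ≡ 310
82^64 ≡ 310^2 = 96100 ≡ 239
82^128 ≡ 239^2 = 57121 ≡ 52
82^256 ≡ 52^2 = 2704 ≡ 93
260 = 256 + 4, so 82^260 ≡ 93·100 ≡ 348 (mod 373)

348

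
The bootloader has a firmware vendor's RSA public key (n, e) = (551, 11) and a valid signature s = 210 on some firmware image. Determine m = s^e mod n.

s^2 ≡ 210^2 = 44100 ≡ 20
s^4 ≡ 20^2 = 400
s^8 ≡ 400^2 = 160000 ≡ 210
11 = 8 + 2 + 1, so s^11 ≡ 210·20·210 ≡ 400 (mod 551)

400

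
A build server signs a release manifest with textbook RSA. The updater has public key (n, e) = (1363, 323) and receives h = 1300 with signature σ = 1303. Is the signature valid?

invalid

σ^2 ≡ 1303^2 = 1697809 ≡ 874
σ^4 ≡ 874^2 = 763876 ≡ 596
σ^8 ≡ 596^2 = 355216 ≡ 836
σ^16 ≡ 836^2 = 698896 ≡ 1040
σ^32 ≡ 1040^2 = 1081600 ≡ 741
σ^64 ≡ 741^2 = 549081 ≡ 1155
σ^128 ≡ 1155^2 = 1334025 ≡ 1011
σ^256 ≡ 1011^2 = 1022121 ≡ 1234
323 = 256 + 64 + 2 + 1, so σ^323 ≡ 1234·1155·874·1303 ≡ 1162 (mod 1363)
The recovered value 1162 does not match the digest 1300.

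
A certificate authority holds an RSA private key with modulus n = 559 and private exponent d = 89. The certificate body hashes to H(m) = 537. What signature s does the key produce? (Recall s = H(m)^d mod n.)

348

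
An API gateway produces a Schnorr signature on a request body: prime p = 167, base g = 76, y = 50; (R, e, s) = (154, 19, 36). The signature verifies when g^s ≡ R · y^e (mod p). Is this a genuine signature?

g^s mod p:
Squares mod 167: 76^1≡76, 76^2≡98, 76^4≡85, 76^8≡44, 76^16≡99, 76^32≡115
36 = 32 + 4, so 76^36 ≡ 115·85 ≡ 89 (mod 167)
R · y^e mod p:
Squares mod 167: 50^1≡50, 50^2≡162, 50^4≡25, 50^8≡124, 50^16≡12
19 = 16 + 2 + 1, so 50^19 ≡ 12·162·50 ≡ 6 (mod 167)
154·6 = 924 ≡ 89 (mod 167)
89 ≡ 89 (mod 167); signature holds.

genuine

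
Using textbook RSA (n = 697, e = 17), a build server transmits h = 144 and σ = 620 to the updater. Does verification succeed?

Squares mod 697: σ^1≡620, σ^2≡353, σ^4≡543, σ^8≡18, σ^16≡324
17 = 16 + 1, so σ^17 ≡ 324·620 ≡ 144 (mod 697)
144 = h, so the signature checks out.

passes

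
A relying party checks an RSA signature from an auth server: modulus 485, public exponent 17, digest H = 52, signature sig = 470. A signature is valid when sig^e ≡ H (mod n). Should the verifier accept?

reject

sig^2 ≡ 470^2 = 220900 ≡ 225
sig^4 ≡ 225^2 = 50625 ≡ 185
sig^8 ≡ 185^2 = 34225 ≡ 275
sig^16 ≡ 275^2 = 75625 ≡ 450
17 = 16 + 1, so sig^17 ≡ 450·470 ≡ 40 (mod 485)
40 ≠ 52, so verification fails.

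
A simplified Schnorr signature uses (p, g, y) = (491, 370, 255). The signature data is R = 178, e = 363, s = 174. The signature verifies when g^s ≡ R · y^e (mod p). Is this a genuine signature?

g^s mod p:
370^2 = 136900 ≡ 402
370^4 ≡ 402^2 = 161604 ≡ 65
370^8 ≡ 65^2 = 4225 ≡ 297
370^16 ≡ 297^2 = 88209 ≡ 320
370^32 ≡ 320^2 = 102400 ≡ 272
370^64 ≡ 272^2 = 73984 ≡ 334
370^128 ≡ 334^2 = 111556 ≡ 99
174 = 128 + 32 + 8 + 4 + 2, so 370^174 ≡ 99·272·297·65·402 ≡ 161 (mod 491)
R · y^e mod p:
255^2 = 65025 ≡ 213
255^4 ≡ 213^2 = 45369 ≡ 197
255^8 ≡ 197^2 = 38809 ≡ 20
255^16 ≡ 20^2 = 400
255^32 ≡ 400^2 = 160000 ≡ 425
255^64 ≡ 425^2 = 180625 ≡ 428
255^128 ≡ 428^2 = 183184 ≡ 41
255^256 ≡ 41^2 = 1681 ≡ 208
363 = 256 + 64 + 32 + 8 + 2 + 1, so 255^363 ≡ 208·428·425·20·213·255 ≡ 114 (mod 491)
178·114 = 20292 ≡ 161 (mod 491)
161 ≡ 161 (mod 491); signature holds.

genuine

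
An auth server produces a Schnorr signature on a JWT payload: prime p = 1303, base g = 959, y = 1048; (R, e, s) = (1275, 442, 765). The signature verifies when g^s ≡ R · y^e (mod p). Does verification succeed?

passes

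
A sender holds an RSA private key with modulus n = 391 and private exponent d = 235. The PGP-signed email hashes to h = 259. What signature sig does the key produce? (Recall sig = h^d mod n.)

353

Squares mod 391: h^1≡259, h^2≡220, h^4≡307, h^8≡18, h^16≡324, h^32≡188, h^64≡154, h^128≡256
235 = 128 + 64 + 32 + 8 + 2 + 1, so h^235 ≡ 256·154·188·18·220·259 ≡ 353 (mod 391)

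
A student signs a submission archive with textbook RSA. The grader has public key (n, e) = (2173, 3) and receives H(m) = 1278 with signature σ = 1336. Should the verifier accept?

accept

Squares mod 2173: σ^1≡1336, σ^2≡863
3 = 2 + 1, so σ^3 ≡ 863·1336 ≡ 1278 (mod 2173)
1278 = H(m), so the signature checks out.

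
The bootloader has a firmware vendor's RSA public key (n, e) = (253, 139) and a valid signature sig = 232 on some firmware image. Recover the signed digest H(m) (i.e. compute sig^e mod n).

sig^2 ≡ 232^2 = 53824 ≡ 188
sig^4 ≡ 188^2 = 35344 ≡ 177
sig^8 ≡ 177^2 = 31329 ≡ 210
sig^16 ≡ 210^2 = 44100 ≡ 78
sig^32 ≡ 78^2 = 6084 ≡ 12
sig^64 ≡ 12^2 = 144
sig^128 ≡ 144^2 = 20736 ≡ 243
139 = 128 + 8 + 2 + 1, so sig^139 ≡ 243·210·188·232 ≡ 243 (mod 253)

243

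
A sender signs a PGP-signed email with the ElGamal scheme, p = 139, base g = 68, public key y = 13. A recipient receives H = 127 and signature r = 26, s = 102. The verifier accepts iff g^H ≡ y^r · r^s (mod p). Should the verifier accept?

reject

Left side g^H mod p:
68^2 = 4624 ≡ 37
68^4 ≡ 37^2 = 1369 ≡ 118
68^8 ≡ 118^2 = 13924 ≡ 24
68^16 ≡ 24^2 = 576 ≡ 20
68^32 ≡ 20^2 = 400 ≡ 122
68^64 ≡ 122^2 = 14884 ≡ 11
127 = 64 + 32 + 16 + 8 + 4 + 2 + 1, so 68^127 ≡ 11·122·20·24·118·37·68 ≡ 12 (mod 139)
Right side y^r · r^s mod p:
13^2 = 169 ≡ 30
13^4 ≡ 30^2 = 900 ≡ 66
13^8 ≡ 66^2 = 4356 ≡ 47
13^16 ≡ 47^2 = 2209 ≡ 124
26 = 16 + 8 + 2, so 13^26 ≡ 124·47·30 ≡ 117 (mod 139)
26^2 = 676 ≡ 120
26^4 ≡ 120^2 = 14400 ≡ 83
26^8 ≡ 83^2 = 6889 ≡ 78
26^16 ≡ 78^2 = 6084 ≡ 107
26^32 ≡ 107^2 = 11449 ≡ 51
26^64 ≡ 51^2 = 2601 ≡ 99
102 = 64 + 32 + 4 + 2, so 26^102 ≡ 99·51·83·120 ≡ 64 (mod 139)
117·64 = 7488 ≡ 121 (mod 139)
12 ≠ 121, so verification fails.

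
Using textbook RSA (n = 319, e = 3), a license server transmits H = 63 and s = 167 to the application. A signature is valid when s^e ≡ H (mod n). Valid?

s^3 mod 319 = 63
63 = H, so the signature checks out.

yes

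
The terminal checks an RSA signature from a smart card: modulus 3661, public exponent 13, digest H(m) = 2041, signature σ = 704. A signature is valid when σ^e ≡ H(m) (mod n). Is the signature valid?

Squares mod 3661: σ^1≡704, σ^2≡1381, σ^4≡3441, σ^8≡807
13 = 8 + 4 + 1, so σ^13 ≡ 807·3441·704 ≡ 2041 (mod 3661)
σ^13 mod 3661 = 2041 matches H(m).

valid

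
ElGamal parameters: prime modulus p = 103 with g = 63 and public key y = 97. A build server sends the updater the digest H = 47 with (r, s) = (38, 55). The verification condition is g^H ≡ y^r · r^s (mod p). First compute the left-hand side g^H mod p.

Squares mod 103: 63^1≡63, 63^2≡55, 63^4≡38, 63^8≡2, 63^16≡4, 63^32≡16
47 = 32 + 8 + 4 + 2 + 1, so 63^47 ≡ 16·2·38·55·63 ≡ 19 (mod 103)

19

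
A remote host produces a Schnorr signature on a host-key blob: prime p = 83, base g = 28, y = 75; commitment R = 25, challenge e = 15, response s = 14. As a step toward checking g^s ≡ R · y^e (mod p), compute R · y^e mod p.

75^2 = 5625 ≡ 64
75^4 ≡ 64^2 = 4096 ≡ 29
75^8 ≡ 29^2 = 841 ≡ 11
15 = 8 + 4 + 2 + 1, so 75^15 ≡ 11·29·64·75 ≡ 16 (mod 83)
R · y^e ≡ 25·16 = 400 ≡ 68 (mod 83)

68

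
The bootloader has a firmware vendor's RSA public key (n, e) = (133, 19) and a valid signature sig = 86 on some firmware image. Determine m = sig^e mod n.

Squares mod 133: sig^1≡86, sig^2≡81, sig^4≡44, sig^8≡74, sig^16≡23
19 = 16 + 2 + 1, so sig^19 ≡ 23·81·86 ≡ 86 (mod 133)

86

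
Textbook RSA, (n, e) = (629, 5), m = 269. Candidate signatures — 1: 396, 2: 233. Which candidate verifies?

1

Candidate 1: 396^5 mod 629 = 269
  → matches m = 269
Candidate 2: 233^5 mod 629 = 360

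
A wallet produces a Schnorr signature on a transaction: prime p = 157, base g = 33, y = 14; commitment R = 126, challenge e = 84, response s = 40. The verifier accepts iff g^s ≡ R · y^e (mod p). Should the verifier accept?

g^s mod p:
Squares mod 157: 33^1≡33, 33^2≡147, 33^4≡100, 33^8≡109, 33^16≡106, 33^32≡89
40 = 32 + 8, so 33^40 ≡ 89·109 ≡ 124 (mod 157)
R · y^e mod p:
Squares mod 157: 14^1≡14, 14^2≡39, 14^4≡108, 14^8≡46, 14^16≡75, 14^32≡130, 14^64≡101
84 = 64 + 16 + 4, so 14^84 ≡ 101·75·108 ≡ 130 (mod 157)
126·130 = 16380 ≡ 52 (mod 157)
124 ≠ 52; the check fails.

reject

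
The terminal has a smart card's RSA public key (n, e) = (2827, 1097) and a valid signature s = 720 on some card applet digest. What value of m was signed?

3

s^2 ≡ 720^2 = 518400 ≡ 1059
s^4 ≡ 1059^2 = 1121481 ≡ 1989
s^8 ≡ 1989^2 = 3956121 ≡ 1148
s^16 ≡ 1148^2 = 1317904 ≡ 522
s^32 ≡ 522^2 = 272484 ≡ 1092
s^64 ≡ 1092^2 = 1192464 ≡ 2297
s^128 ≡ 2297^2 = 5276209 ≡ 1027
s^256 ≡ 1027^2 = 1054729 ≡ 258
s^512 ≡ 258^2 = 66564 ≡ 1543
s^1024 ≡ 1543^2 = 2380849 ≡ 515
1097 = 1024 + 64 + 8 + 1, so s^1097 ≡ 515·2297·1148·720 ≡ 3 (mod 2827)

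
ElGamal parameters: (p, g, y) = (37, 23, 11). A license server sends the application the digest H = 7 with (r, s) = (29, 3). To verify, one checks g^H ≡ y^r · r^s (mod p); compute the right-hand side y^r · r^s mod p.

11^2 = 121 ≡ 10
11^4 ≡ 10^2 = 100 ≡ 26
11^8 ≡ 26^2 = 676 ≡ 10
11^16 ≡ 10^2 = 100 ≡ 26
29 = 16 + 8 + 4 + 1, so 11^29 ≡ 26·10·26·11 ≡ 27 (mod 37)
29^2 = 841 ≡ 27
3 = 2 + 1, so 29^3 ≡ 27·29 ≡ 6 (mod 37)
y^r · r^s ≡ 27·6 = 162 ≡ 14 (mod 37)

14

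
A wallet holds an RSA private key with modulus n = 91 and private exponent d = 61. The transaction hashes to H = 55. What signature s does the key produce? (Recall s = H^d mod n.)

55

Squares mod 91: H^1≡55, H^2≡22, H^4≡29, H^8≡22, H^16≡29, H^32≡22
61 = 32 + 16 + 8 + 4 + 1, so H^61 ≡ 22·29·22·29·55 ≡ 55 (mod 91)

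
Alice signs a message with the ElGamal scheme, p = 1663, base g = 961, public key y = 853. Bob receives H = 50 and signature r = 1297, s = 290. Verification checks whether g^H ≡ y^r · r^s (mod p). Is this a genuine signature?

Left side g^H mod p:
Squares mod 1663: 961^1≡961, 961^2≡556, 961^4≡1481, 961^8≡1527, 961^16≡203, 961^32≡1297
50 = 32 + 16 + 2, so 961^50 ≡ 1297·203·556 ≡ 895 (mod 1663)
Right side y^r · r^s mod p:
Squares mod 1663: 853^1≡853, 853^2≡878, 853^4≡915, 853^8≡736, 853^16≡1221, 853^32≡793, 853^64≡235, 853^128≡346, 853^256≡1643, 853^512≡400, 853^1024≡352
1297 = 1024 + 256 + 16 + 1, so 853^1297 ≡ 352·1643·1221·853 ≡ 293 (mod 1663)
Squares mod 1663: 1297^1≡1297, 1297^2≡916, 1297^4≡904, 1297^8≡683, 1297^16≡849, 1297^32≡722, 1297^64≡765, 1297^128≡1512, 1297^256≡1182
290 = 256 + 32 + 2, so 1297^290 ≡ 1182·722·916 ≡ 1632 (mod 1663)
293·1632 = 478176 ≡ 895 (mod 1663)
895 ≡ 895 (mod 1663), so the signature is genuine.

genuine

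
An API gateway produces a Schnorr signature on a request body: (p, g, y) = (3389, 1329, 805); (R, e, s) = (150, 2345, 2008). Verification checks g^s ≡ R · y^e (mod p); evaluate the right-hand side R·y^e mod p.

805^2 = 648025 ≡ 726
805^4 ≡ 726^2 = 527076 ≡ 1781
805^8 ≡ 1781^2 = 3171961 ≡ 3246
805^16 ≡ 3246^2 = 10536516 ≡ 115
805^32 ≡ 115^2 = 13225 ≡ 3058
805^64 ≡ 3058^2 = 9351364 ≡ 1113
805^128 ≡ 1113^2 = 1238769 ≡ 1784
805^256 ≡ 1784^2 = 3182656 ≡ 385
805^512 ≡ 385^2 = 148225 ≡ 2498
805^1024 ≡ 2498^2 = 6240004 ≡ 855
805^2048 ≡ 855^2 = 731025 ≡ 2390
2345 = 2048 + 256 + 32 + 8 + 1, so 805^2345 ≡ 2390·385·3058·3246·805 ≡ 2692 (mod 3389)
R · y^e ≡ 150·2692 = 403800 ≡ 509 (mod 3389)

509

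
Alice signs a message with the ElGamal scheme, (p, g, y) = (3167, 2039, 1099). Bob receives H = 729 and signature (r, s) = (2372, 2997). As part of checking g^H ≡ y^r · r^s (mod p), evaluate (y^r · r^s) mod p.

1099^2372 mod 3167 = 2087
2372^2997 mod 3167 = 1860
y^r · r^s ≡ 2087·1860 = 3881820 ≡ 2245 (mod 3167)

2245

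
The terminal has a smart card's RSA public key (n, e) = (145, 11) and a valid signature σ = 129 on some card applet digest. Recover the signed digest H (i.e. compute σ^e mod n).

Squares mod 145: σ^1≡129, σ^2≡111, σ^4≡141, σ^8≡16
11 = 8 + 2 + 1, so σ^11 ≡ 16·111·129 ≡ 4 (mod 145)

4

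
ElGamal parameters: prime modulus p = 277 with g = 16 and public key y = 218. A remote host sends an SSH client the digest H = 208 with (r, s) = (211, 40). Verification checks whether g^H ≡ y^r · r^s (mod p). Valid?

yes

Left side g^H mod p:
16^2 = 256
16^4 ≡ 256^2 = 65536 ≡ 164
16^8 ≡ 164^2 = 26896 ≡ 27
16^16 ≡ 27^2 = 729 ≡ 175
16^32 ≡ 175^2 = 30625 ≡ 155
16^64 ≡ 155^2 = 24025 ≡ 203
16^128 ≡ 203^2 = 41209 ≡ 213
208 = 128 + 64 + 16, so 16^208 ≡ 213·203·175 ≡ 16 (mod 277)
Right side y^r · r^s mod p:
218^2 = 47524 ≡ 157
218^4 ≡ 157^2 = 24649 ≡ 273
218^8 ≡ 273^2 = 74529 ≡ 16
218^16 ≡ 16^2 = 256
218^32 ≡ 256^2 = 65536 ≡ 164
218^64 ≡ 164^2 = 26896 ≡ 27
218^128 ≡ 27^2 = 729 ≡ 175
211 = 128 + 64 + 16 + 2 + 1, so 218^211 ≡ 175·27·256·157·218 ≡ 273 (mod 277)
211^2 = 44521 ≡ 201
211^4 ≡ 201^2 = 40401 ≡ 236
211^8 ≡ 236^2 = 55696 ≡ 19
211^16 ≡ 19^2 = 361 ≡ 84
211^32 ≡ 84^2 = 7056 ≡ 131
40 = 32 + 8, so 211^40 ≡ 131·19 ≡ 273 (mod 277)
273·273 = 74529 ≡ 16 (mod 277)
16 ≡ 16 (mod 277), so the signature is genuine.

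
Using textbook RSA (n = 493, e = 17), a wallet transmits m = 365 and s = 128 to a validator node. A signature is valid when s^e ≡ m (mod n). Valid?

no

s^2 ≡ 128^2 = 16384 ≡ 115
s^4 ≡ 115^2 = 13225 ≡ 407
s^8 ≡ 407^2 = 165649 ≡ 1
s^16 ≡ 1^2 = 1
17 = 16 + 1, so s^17 ≡ 1·128 ≡ 128 (mod 493)
s^17 mod 493 = 128, but m = 365.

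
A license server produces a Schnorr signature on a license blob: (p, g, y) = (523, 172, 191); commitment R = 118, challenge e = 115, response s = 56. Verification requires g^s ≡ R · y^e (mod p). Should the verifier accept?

reject

g^s mod p:
172^2 = 29584 ≡ 296
172^4 ≡ 296^2 = 87616 ≡ 275
172^8 ≡ 275^2 = 75625 ≡ 313
172^16 ≡ 313^2 = 97969 ≡ 168
172^32 ≡ 168^2 = 28224 ≡ 505
56 = 32 + 16 + 8, so 172^56 ≡ 505·168·313 ≡ 118 (mod 523)
R · y^e mod p:
191^2 = 36481 ≡ 394
191^4 ≡ 394^2 = 155236 ≡ 428
191^8 ≡ 428^2 = 183184 ≡ 134
191^16 ≡ 134^2 = 17956 ≡ 174
191^32 ≡ 174^2 = 30276 ≡ 465
191^64 ≡ 465^2 = 216225 ≡ 226
115 = 64 + 32 + 16 + 2 + 1, so 191^115 ≡ 226·465·174·394·191 ≡ 408 (mod 523)
118·408 = 48144 ≡ 28 (mod 523)
118 ≠ 28; the check fails.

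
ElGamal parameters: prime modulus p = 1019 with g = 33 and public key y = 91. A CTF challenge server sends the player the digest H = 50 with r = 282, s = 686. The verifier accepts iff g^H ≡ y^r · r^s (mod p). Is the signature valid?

Left side g^H mod p:
Squares mod 1019: 33^1≡33, 33^2≡70, 33^4≡824, 33^8≡322, 33^16≡765, 33^32≡319
50 = 32 + 16 + 2, so 33^50 ≡ 319·765·70 ≡ 953 (mod 1019)
Right side y^r · r^s mod p:
Squares mod 1019: 91^1≡91, 91^2≡129, 91^4≡337, 91^8≡460, 91^16≡667, 91^32≡605, 91^64≡204, 91^128≡856, 91^256≡75
282 = 256 + 16 + 8 + 2, so 91^282 ≡ 75·667·460·129 ≡ 973 (mod 1019)
Squares mod 1019: 282^1≡282, 282^2≡42, 282^4≡745, 282^8≡689, 282^16≡886, 282^32≡366, 282^64≡467, 282^128≡23, 282^256≡529, 282^512≡635
686 = 512 + 128 + 32 + 8 + 4 + 2, so 282^686 ≡ 635·23·366·689·745·42 ≡ 433 (mod 1019)
973·433 = 421309 ≡ 462 (mod 1019)
953 ≠ 462, so verification fails.

invalid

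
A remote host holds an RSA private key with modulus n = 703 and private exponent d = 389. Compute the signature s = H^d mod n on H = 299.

583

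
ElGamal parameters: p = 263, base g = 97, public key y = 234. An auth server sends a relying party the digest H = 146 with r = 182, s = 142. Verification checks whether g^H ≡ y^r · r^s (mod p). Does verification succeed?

Left side g^H mod p:
Squares mod 263: 97^1≡97, 97^2≡204, 97^4≡62, 97^8≡162, 97^16≡207, 97^32≡243, 97^64≡137, 97^128≡96
146 = 128 + 16 + 2, so 97^146 ≡ 96·207·204 ≡ 6 (mod 263)
Right side y^r · r^s mod p:
Squares mod 263: 234^1≡234, 234^2≡52, 234^4≡74, 234^8≡216, 234^16≡105, 234^32≡242, 234^64≡178, 234^128≡124
182 = 128 + 32 + 16 + 4 + 2, so 234^182 ≡ 124·242·105·74·52 ≡ 31 (mod 263)
Squares mod 263: 182^1≡182, 182^2≡249, 182^4≡196, 182^8≡18, 182^16≡61, 182^32≡39, 182^64≡206, 182^128≡93
142 = 128 + 8 + 4 + 2, so 182^142 ≡ 93·18·196·249 ≡ 102 (mod 263)
31·102 = 3162 ≡ 6 (mod 263)
6 ≡ 6 (mod 263), so the signature is genuine.

passes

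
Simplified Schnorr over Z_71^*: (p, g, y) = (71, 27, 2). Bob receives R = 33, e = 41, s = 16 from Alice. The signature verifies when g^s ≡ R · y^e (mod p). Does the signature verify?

g^s mod p:
27^16 mod 71 = 18
R · y^e mod p:
2^41 mod 71 = 64
33·64 = 2112 ≡ 53 (mod 71)
18 ≠ 53; the check fails.

does not verify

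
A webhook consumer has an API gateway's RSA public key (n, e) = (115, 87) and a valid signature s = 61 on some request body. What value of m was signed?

s^87 mod 115 = 66

66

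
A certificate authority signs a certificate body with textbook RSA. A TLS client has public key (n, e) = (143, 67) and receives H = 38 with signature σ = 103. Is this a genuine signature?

Squares mod 143: σ^1≡103, σ^2≡27, σ^4≡14, σ^8≡53, σ^16≡92, σ^32≡27, σ^64≡14
67 = 64 + 2 + 1, so σ^67 ≡ 14·27·103 ≡ 38 (mod 143)
Since 38 equals the digest 38, verification succeeds.

genuine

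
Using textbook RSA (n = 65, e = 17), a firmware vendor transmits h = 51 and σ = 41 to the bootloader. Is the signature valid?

invalid

Squares mod 65: σ^1≡41, σ^2≡56, σ^4≡16, σ^8≡61, σ^16≡16
17 = 16 + 1, so σ^17 ≡ 16·41 ≡ 6 (mod 65)
The recovered value 6 does not match the digest 51.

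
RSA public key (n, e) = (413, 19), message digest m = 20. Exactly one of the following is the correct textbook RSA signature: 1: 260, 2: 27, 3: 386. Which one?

2

Candidate 1: 260^19 mod 413 = 351
Candidate 2: 27^19 mod 413 = 20
  → matches m = 20
Candidate 3: 386^19 mod 413 = 393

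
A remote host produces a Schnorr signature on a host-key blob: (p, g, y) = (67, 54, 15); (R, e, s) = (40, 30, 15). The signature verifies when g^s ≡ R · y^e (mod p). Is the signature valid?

g^s mod p:
Squares mod 67: 54^1≡54, 54^2≡35, 54^4≡19, 54^8≡26
15 = 8 + 4 + 2 + 1, so 54^15 ≡ 26·19·35·54 ≡ 15 (mod 67)
R · y^e mod p:
Squares mod 67: 15^1≡15, 15^2≡24, 15^4≡40, 15^8≡59, 15^16≡64
30 = 16 + 8 + 4 + 2, so 15^30 ≡ 64·59·40·24 ≡ 59 (mod 67)
40·59 = 2360 ≡ 15 (mod 67)
15 ≡ 15 (mod 67); signature holds.

valid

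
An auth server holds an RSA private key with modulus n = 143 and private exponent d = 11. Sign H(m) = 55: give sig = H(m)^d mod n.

(H(m))^2 ≡ 55^2 = 3025 ≡ 22
(H(m))^4 ≡ 22^2 = 484 ≡ 55
(H(m))^8 ≡ 55^2 = 3025 ≡ 22
11 = 8 + 2 + 1, so (H(m))^11 ≡ 22·22·55 ≡ 22 (mod 143)

22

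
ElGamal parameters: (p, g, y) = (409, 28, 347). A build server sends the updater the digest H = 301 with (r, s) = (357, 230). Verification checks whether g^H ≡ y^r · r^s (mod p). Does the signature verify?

Left side g^H mod p:
Squares mod 409: 28^1≡28, 28^2≡375, 28^4≡338, 28^8≡133, 28^16≡102, 28^32≡179, 28^64≡139, 28^128≡98, 28^256≡197
301 = 256 + 32 + 8 + 4 + 1, so 28^301 ≡ 197·179·133·338·28 ≡ 268 (mod 409)
Right side y^r · r^s mod p:
Squares mod 409: 347^1≡347, 347^2≡163, 347^4≡393, 347^8≡256, 347^16≡96, 347^32≡218, 347^64≡80, 347^128≡265, 347^256≡286
357 = 256 + 64 + 32 + 4 + 1, so 347^357 ≡ 286·80·218·393·347 ≡ 66 (mod 409)
Squares mod 409: 357^1≡357, 357^2≡250, 357^4≡332, 357^8≡203, 357^16≡309, 357^32≡184, 357^64≡318, 357^128≡101
230 = 128 + 64 + 32 + 4 + 2, so 357^230 ≡ 101·318·184·332·250 ≡ 128 (mod 409)
66·128 = 8448 ≡ 268 (mod 409)
268 ≡ 268 (mod 409), so the signature is genuine.

verifies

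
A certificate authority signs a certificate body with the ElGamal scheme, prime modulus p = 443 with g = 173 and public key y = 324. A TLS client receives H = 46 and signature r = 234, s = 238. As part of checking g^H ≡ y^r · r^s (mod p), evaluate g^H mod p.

173^46 mod 443 = 380

380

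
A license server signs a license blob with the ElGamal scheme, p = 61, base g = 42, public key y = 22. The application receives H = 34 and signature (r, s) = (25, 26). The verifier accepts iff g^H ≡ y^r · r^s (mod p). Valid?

Left side g^H mod p:
42^2 = 1764 ≡ 56
42^4 ≡ 56^2 = 3136 ≡ 25
42^8 ≡ 25^2 = 625 ≡ 15
42^16 ≡ 15^2 = 225 ≡ 42
42^32 ≡ 42^2 = 1764 ≡ 56
34 = 32 + 2, so 42^34 ≡ 56·56 ≡ 25 (mod 61)
Right side y^r · r^s mod p:
22^2 = 484 ≡ 57
22^4 ≡ 57^2 = 3249 ≡ 16
22^8 ≡ 16^2 = 256 ≡ 12
22^16 ≡ 12^2 = 144 ≡ 22
25 = 16 + 8 + 1, so 22^25 ≡ 22·12·22 ≡ 13 (mod 61)
25^2 = 625 ≡ 15
25^4 ≡ 15^2 = 225 ≡ 42
25^8 ≡ 42^2 = 1764 ≡ 56
25^16 ≡ 56^2 = 3136 ≡ 25
26 = 16 + 8 + 2, so 25^26 ≡ 25·56·15 ≡ 16 (mod 61)
13·16 = 208 ≡ 25 (mod 61)
25 ≡ 25 (mod 61), so the signature is genuine.

yes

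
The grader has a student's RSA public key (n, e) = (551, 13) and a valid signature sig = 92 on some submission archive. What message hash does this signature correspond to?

sig^13 mod 551 = 499

499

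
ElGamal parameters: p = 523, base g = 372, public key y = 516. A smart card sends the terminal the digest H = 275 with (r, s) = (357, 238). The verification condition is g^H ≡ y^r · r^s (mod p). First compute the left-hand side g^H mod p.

455

372^2 = 138384 ≡ 312
372^4 ≡ 312^2 = 97344 ≡ 66
372^8 ≡ 66^2 = 4356 ≡ 172
372^16 ≡ 172^2 = 29584 ≡ 296
372^32 ≡ 296^2 = 87616 ≡ 275
372^64 ≡ 275^2 = 75625 ≡ 313
372^128 ≡ 313^2 = 97969 ≡ 168
372^256 ≡ 168^2 = 28224 ≡ 505
275 = 256 + 16 + 2 + 1, so 372^275 ≡ 505·296·312·372 ≡ 455 (mod 523)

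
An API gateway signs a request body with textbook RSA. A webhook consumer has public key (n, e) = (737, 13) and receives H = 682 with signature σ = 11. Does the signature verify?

verifies

σ^2 ≡ 11^2 = 121
σ^4 ≡ 121^2 = 14641 ≡ 638
σ^8 ≡ 638^2 = 407044 ≡ 220
13 = 8 + 4 + 1, so σ^13 ≡ 220·638·11 ≡ 682 (mod 737)
Since 682 equals the digest 682, verification succeeds.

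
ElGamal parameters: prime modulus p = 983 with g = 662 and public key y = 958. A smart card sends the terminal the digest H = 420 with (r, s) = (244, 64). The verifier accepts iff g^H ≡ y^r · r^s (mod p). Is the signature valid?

Left side g^H mod p:
662^2 = 438244 ≡ 809
662^4 ≡ 809^2 = 654481 ≡ 786
662^8 ≡ 786^2 = 617796 ≡ 472
662^16 ≡ 472^2 = 222784 ≡ 626
662^32 ≡ 626^2 = 391876 ≡ 642
662^64 ≡ 642^2 = 412164 ≡ 287
662^128 ≡ 287^2 = 82369 ≡ 780
662^256 ≡ 780^2 = 608400 ≡ 906
420 = 256 + 128 + 32 + 4, so 662^420 ≡ 906·780·642·786 ≡ 138 (mod 983)
Right side y^r · r^s mod p:
958^2 = 917764 ≡ 625
958^4 ≡ 625^2 = 390625 ≡ 374
958^8 ≡ 374^2 = 139876 ≡ 290
958^16 ≡ 290^2 = 84100 ≡ 545
958^32 ≡ 545^2 = 297025 ≡ 159
958^64 ≡ 159^2 = 25281 ≡ 706
958^128 ≡ 706^2 = 498436 ≡ 55
244 = 128 + 64 + 32 + 16 + 4, so 958^244 ≡ 55·706·159·545·374 ≡ 173 (mod 983)
244^2 = 59536 ≡ 556
244^4 ≡ 556^2 = 309136 ≡ 474
244^8 ≡ 474^2 = 224676 ≡ 552
244^16 ≡ 552^2 = 304704 ≡ 957
244^32 ≡ 957^2 = 915849 ≡ 676
244^64 ≡ 676^2 = 456976 ≡ 864
173·864 = 149472 ≡ 56 (mod 983)
138 ≠ 56, so verification fails.

invalid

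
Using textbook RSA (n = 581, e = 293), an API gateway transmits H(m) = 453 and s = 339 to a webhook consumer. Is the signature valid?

valid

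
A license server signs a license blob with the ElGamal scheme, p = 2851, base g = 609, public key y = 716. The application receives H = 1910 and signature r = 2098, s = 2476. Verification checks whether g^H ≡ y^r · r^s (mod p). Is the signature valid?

Left side g^H mod p:
609^2 = 370881 ≡ 251
609^4 ≡ 251^2 = 63001 ≡ 279
609^8 ≡ 279^2 = 77841 ≡ 864
609^16 ≡ 864^2 = 746496 ≡ 2385
609^32 ≡ 2385^2 = 5688225 ≡ 480
609^64 ≡ 480^2 = 230400 ≡ 2320
609^128 ≡ 2320^2 = 5382400 ≡ 2563
609^256 ≡ 2563^2 = 6568969 ≡ 265
609^512 ≡ 265^2 = 70225 ≡ 1801
609^1024 ≡ 1801^2 = 3243601 ≡ 2014
1910 = 1024 + 512 + 256 + 64 + 32 + 16 + 4 + 2, so 609^1910 ≡ 2014·1801·265·2320·480·2385·279·251 ≡ 197 (mod 2851)
Right side y^r · r^s mod p:
716^2 = 512656 ≡ 2327
716^4 ≡ 2327^2 = 5414929 ≡ 880
716^8 ≡ 880^2 = 774400 ≡ 1779
716^16 ≡ 1779^2 = 3164841 ≡ 231
716^32 ≡ 231^2 = 53361 ≡ 2043
716^64 ≡ 2043^2 = 4173849 ≡ 2836
716^128 ≡ 2836^2 = 8042896 ≡ 225
716^256 ≡ 225^2 = 50625 ≡ 2158
716^512 ≡ 2158^2 = 4656964 ≡ 1281
716^1024 ≡ 1281^2 = 1640961 ≡ 1636
716^2048 ≡ 1636^2 = 2676496 ≡ 2258
2098 = 2048 + 32 + 16 + 2, so 716^2098 ≡ 2258·2043·231·2327 ≡ 1779 (mod 2851)
2098^2 = 4401604 ≡ 2511
2098^4 ≡ 2511^2 = 6305121 ≡ 1560
2098^8 ≡ 1560^2 = 2433600 ≡ 1697
2098^16 ≡ 1697^2 = 2879809 ≡ 299
2098^32 ≡ 299^2 = 89401 ≡ 1020
2098^64 ≡ 1020^2 = 1040400 ≡ 2636
2098^128 ≡ 2636^2 = 6948496 ≡ 609
2098^256 ≡ 609^2 = 370881 ≡ 251
2098^512 ≡ 251^2 = 63001 ≡ 279
2098^1024 ≡ 279^2 = 77841 ≡ 864
2098^2048 ≡ 864^2 = 746496 ≡ 2385
2476 = 2048 + 256 + 128 + 32 + 8 + 4, so 2098^2476 ≡ 2385·251·609·1020·1697·1560 ≡ 1295 (mod 2851)
1779·1295 = 2303805 ≡ 197 (mod 2851)
197 ≡ 197 (mod 2851), so the signature is genuine.

valid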